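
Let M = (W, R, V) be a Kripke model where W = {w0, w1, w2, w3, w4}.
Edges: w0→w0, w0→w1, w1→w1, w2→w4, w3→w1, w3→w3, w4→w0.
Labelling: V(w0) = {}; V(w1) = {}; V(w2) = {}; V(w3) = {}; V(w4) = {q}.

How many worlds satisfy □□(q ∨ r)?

Let φ = □□(q ∨ r). Evaluate φ at each world:
  w0 (successors {w0, w1}): φ is false.
  w1 (successors {w1}): φ is false.
  w2 (successors {w4}): φ is false.
  w3 (successors {w1, w3}): φ is false.
  w4 (successors {w0}): φ is false.
For instance, at w0:
  At w0: □□(q ∨ r) requires □(q ∨ r) at every successor {w0, w1}.
    □(q ∨ r) fails at w0, so □□(q ∨ r) is false at w0.
      At w0: □(q ∨ r) requires q ∨ r at every successor {w0, w1}.
        q ∨ r fails at w0, so □(q ∨ r) is false at w0.
Satisfying worlds: none.

0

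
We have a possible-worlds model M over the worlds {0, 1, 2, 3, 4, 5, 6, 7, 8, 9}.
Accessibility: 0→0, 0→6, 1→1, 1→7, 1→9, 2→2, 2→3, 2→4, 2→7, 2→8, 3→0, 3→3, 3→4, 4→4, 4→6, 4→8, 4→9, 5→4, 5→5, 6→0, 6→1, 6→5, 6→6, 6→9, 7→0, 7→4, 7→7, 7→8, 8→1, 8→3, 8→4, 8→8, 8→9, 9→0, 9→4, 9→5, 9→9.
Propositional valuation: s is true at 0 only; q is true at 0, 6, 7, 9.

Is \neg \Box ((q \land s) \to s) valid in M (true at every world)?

Let φ = \neg \Box ((q \land s) \to s). Evaluate φ at each world:
  0 (successors {0, 6}): φ is false.
  1 (successors {1, 7, 9}): φ is false.
  2 (successors {2, 3, 4, 7, 8}): φ is false.
  3 (successors {0, 3, 4}): φ is false.
  4 (successors {4, 6, 8, 9}): φ is false.
  5 (successors {4, 5}): φ is false.
  6 (successors {0, 1, 5, 6, 9}): φ is false.
  7 (successors {0, 4, 7, 8}): φ is false.
  8 (successors {1, 3, 4, 8, 9}): φ is false.
  9 (successors {0, 4, 5, 9}): φ is false.
Detail at 0 (counterexample):
  At 0: \Box ((q \land s) \to s) is true, so \neg \Box ((q \land s) \to s) is false.
    At 0: \Box ((q \land s) \to s) requires (q \land s) \to s at every successor {0, 6}.
      At 0: (q \land s) \to s is true.
      At 6: (q \land s) \to s is true.
    So \Box ((q \land s) \to s) is true at 0.

No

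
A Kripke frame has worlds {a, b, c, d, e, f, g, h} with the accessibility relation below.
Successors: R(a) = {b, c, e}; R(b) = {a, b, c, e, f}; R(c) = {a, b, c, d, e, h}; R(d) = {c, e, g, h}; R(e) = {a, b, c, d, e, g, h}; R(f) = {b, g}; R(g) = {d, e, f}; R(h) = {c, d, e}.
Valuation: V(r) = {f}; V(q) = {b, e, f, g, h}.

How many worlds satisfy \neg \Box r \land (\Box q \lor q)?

5

Let φ = \neg \Box r \land (\Box q \lor q). Evaluate φ at each world:
  a (successors {b, c, e}): φ is false.
  b (successors {a, b, c, e, f}): φ is true.
  c (successors {a, b, c, d, e, h}): φ is false.
  d (successors {c, e, g, h}): φ is false.
  e (successors {a, b, c, d, e, g, h}): φ is true.
  f (successors {b, g}): φ is true.
  g (successors {d, e, f}): φ is true.
  h (successors {c, d, e}): φ is true.
For instance, at a:
  At a: \neg \Box r is true, \Box q \lor q is false, so \neg \Box r \land (\Box q \lor q) is false.
    At a: \Box r is false, so \neg \Box r is true.
      At a: \Box r requires r at every successor {b, c, e}.
        r fails at b, so \Box r is false at a.
    At a: \Box q is false, q is false, so \Box q \lor q is false.
      At a: \Box q requires q at every successor {b, c, e}.
        q fails at c, so \Box q is false at a.
Satisfying worlds: {b, e, f, g, h}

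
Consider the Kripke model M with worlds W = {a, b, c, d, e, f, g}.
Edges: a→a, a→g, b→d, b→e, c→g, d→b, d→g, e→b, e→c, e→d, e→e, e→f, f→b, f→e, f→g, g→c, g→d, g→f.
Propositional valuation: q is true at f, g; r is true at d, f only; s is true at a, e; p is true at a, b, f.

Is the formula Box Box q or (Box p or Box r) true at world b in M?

At b: Box Box q is false, Box p or Box r is false, so Box Box q or (Box p or Box r) is false.
  At b: Box Box q requires Box q at every successor {d, e}.
    Box q fails at d, so Box Box q is false at b.
      At d: Box q requires q at every successor {b, g}.
        q fails at b, so Box q is false at d.
  At b: Box p is false, Box r is false, so Box p or Box r is false.
    At b: Box p requires p at every successor {d, e}.
      p fails at d, so Box p is false at b.
    At b: Box r requires r at every successor {d, e}.
      r fails at e, so Box r is false at b.

No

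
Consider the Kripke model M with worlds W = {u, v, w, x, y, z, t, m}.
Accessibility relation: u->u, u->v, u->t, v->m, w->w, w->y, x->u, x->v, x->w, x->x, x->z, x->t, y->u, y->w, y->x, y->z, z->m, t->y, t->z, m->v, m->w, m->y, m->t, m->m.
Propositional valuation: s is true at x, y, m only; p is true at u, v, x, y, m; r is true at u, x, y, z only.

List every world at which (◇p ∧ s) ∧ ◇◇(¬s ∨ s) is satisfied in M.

x, y, m

Let φ = (◇p ∧ s) ∧ ◇◇(¬s ∨ s). Evaluate φ at each world:
  u (successors {u, v, t}): φ is false.
  v (successors {m}): φ is false.
  w (successors {w, y}): φ is false.
  x (successors {u, v, w, x, z, t}): φ is true.
  y (successors {u, w, x, z}): φ is true.
  z (successors {m}): φ is false.
  t (successors {y, z}): φ is false.
  m (successors {v, w, y, t, m}): φ is true.
For instance, at v:
  At v: ◇p ∧ s is false, ◇◇(¬s ∨ s) is true, so (◇p ∧ s) ∧ ◇◇(¬s ∨ s) is false.
    At v: ◇p is true, s is false, so ◇p ∧ s is false.
      At v: ◇p requires p at some successor in {m}.
        p holds at m, so ◇p is true at v.
    At v: ◇◇(¬s ∨ s) requires ◇(¬s ∨ s) at some successor in {m}.
      ◇(¬s ∨ s) holds at m, so ◇◇(¬s ∨ s) is true at v.
Satisfying worlds: {x, y, m}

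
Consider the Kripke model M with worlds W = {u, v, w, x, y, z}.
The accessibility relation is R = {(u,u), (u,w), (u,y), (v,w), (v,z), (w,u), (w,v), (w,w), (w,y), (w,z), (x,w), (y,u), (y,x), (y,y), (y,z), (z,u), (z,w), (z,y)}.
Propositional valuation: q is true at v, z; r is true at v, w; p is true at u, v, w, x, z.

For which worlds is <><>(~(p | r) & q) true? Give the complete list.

Let φ = <><>(~(p | r) & q). Evaluate φ at each world:
  u (successors {u, w, y}): φ is false.
  v (successors {w, z}): φ is false.
  w (successors {u, v, w, y, z}): φ is false.
  x (successors {w}): φ is false.
  y (successors {u, x, y, z}): φ is false.
  z (successors {u, w, y}): φ is false.
For instance, at x:
  At x: <><>(~(p | r) & q) requires <>(~(p | r) & q) at some successor in {w}.
    At w: <>(~(p | r) & q) is false.
  So <><>(~(p | r) & q) is false at x.
Satisfying worlds: none.

none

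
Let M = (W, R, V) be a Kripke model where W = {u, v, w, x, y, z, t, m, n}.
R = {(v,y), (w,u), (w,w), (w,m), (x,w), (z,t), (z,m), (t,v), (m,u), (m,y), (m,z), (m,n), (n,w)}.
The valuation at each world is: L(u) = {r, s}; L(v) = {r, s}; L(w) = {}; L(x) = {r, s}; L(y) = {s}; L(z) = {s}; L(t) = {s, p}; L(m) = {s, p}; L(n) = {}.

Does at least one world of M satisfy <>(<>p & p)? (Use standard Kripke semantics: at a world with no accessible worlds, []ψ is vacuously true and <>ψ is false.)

No

Recall that <>ψ holds at a world iff ψ holds at some accessible world.
Let φ = <>(<>p & p). Evaluate φ at each world:
  u (successors ∅): φ is false.
  v (successors {y}): φ is false.
  w (successors {u, w, m}): φ is false.
  x (successors {w}): φ is false.
  y (successors ∅): φ is false.
  z (successors {t, m}): φ is false.
  t (successors {v}): φ is false.
  m (successors {u, y, z, n}): φ is false.
  n (successors {w}): φ is false.
For instance, at x:
  At x: <>(<>p & p) requires <>p & p at some successor in {w}.
    At w: <>p & p is false.
  So <>(<>p & p) is false at x.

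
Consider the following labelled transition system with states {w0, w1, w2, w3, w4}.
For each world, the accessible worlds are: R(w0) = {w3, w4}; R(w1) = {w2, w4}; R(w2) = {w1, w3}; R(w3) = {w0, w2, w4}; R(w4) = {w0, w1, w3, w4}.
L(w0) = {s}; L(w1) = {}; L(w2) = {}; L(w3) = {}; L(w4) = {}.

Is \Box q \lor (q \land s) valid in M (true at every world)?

No

Let φ = \Box q \lor (q \land s). Evaluate φ at each world:
  w0 (successors {w3, w4}): φ is false.
  w1 (successors {w2, w4}): φ is false.
  w2 (successors {w1, w3}): φ is false.
  w3 (successors {w0, w2, w4}): φ is false.
  w4 (successors {w0, w1, w3, w4}): φ is false.
Detail at w0 (counterexample):
  At w0: \Box q is false, q \land s is false, so \Box q \lor (q \land s) is false.
    At w0: \Box q requires q at every successor {w3, w4}.
      q fails at w3, so \Box q is false at w0.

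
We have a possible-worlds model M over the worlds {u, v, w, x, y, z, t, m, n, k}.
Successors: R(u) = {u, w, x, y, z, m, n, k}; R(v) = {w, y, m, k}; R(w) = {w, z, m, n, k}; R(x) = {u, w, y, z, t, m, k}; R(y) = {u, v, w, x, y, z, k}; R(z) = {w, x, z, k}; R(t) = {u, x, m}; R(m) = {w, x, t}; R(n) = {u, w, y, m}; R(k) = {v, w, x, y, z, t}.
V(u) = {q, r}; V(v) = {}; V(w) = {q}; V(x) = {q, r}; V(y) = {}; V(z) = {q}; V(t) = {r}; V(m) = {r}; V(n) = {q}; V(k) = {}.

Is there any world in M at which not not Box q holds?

No

Let φ = not not Box q. Evaluate φ at each world:
  u (successors {u, w, x, y, z, m, n, k}): φ is false.
  v (successors {w, y, m, k}): φ is false.
  w (successors {w, z, m, n, k}): φ is false.
  x (successors {u, w, y, z, t, m, k}): φ is false.
  y (successors {u, v, w, x, y, z, k}): φ is false.
  z (successors {w, x, z, k}): φ is false.
  t (successors {u, x, m}): φ is false.
  m (successors {w, x, t}): φ is false.
  n (successors {u, w, y, m}): φ is false.
  k (successors {v, w, x, y, z, t}): φ is false.
For instance, at w:
  At w: not Box q is true, so not not Box q is false.
    At w: Box q is false, so not Box q is true.
      At w: Box q requires q at every successor {w, z, m, n, k}.
        q fails at m, so Box q is false at w.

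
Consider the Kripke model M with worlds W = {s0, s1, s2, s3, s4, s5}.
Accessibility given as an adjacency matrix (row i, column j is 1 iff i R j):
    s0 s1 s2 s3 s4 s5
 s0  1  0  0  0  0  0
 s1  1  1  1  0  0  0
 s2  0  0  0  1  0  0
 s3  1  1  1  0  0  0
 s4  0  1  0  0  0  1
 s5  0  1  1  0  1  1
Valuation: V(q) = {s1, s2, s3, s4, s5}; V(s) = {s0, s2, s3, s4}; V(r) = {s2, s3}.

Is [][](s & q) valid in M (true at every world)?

No

Let φ = [][](s & q). Evaluate φ at each world:
  s0 (successors {s0}): φ is false.
  s1 (successors {s0, s1, s2}): φ is false.
  s2 (successors {s3}): φ is false.
  s3 (successors {s0, s1, s2}): φ is false.
  s4 (successors {s1, s5}): φ is false.
  s5 (successors {s1, s2, s4, s5}): φ is false.
Detail at s0 (counterexample):
  At s0: [][](s & q) requires [](s & q) at every successor {s0}.
    [](s & q) fails at s0, so [][](s & q) is false at s0.
      At s0: [](s & q) requires s & q at every successor {s0}.
        s & q fails at s0, so [](s & q) is false at s0.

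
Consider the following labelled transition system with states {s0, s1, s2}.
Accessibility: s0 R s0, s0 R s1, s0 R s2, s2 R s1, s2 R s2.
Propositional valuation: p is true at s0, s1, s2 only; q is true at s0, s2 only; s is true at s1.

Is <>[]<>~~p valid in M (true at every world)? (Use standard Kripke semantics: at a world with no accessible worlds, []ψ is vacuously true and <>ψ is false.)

No

Let φ = <>[]<>~~p. Evaluate φ at each world:
  s0 (successors {s0, s1, s2}): φ is true.
  s1 (successors ∅): φ is false.
  s2 (successors {s1, s2}): φ is true.
Detail at s1 (counterexample):
  At s1: no accessible worlds, so <>[]<>~~p is false.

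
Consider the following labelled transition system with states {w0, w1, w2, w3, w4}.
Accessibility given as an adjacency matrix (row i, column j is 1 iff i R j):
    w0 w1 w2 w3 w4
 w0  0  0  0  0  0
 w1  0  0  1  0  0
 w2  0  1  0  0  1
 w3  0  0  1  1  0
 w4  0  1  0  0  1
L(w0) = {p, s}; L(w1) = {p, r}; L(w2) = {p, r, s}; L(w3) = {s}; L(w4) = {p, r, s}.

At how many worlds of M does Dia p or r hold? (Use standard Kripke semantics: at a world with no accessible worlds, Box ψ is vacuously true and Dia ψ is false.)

4

Let φ = Dia p or r. Evaluate φ at each world:
  w0 (successors ∅): φ is false.
  w1 (successors {w2}): φ is true.
  w2 (successors {w1, w4}): φ is true.
  w3 (successors {w2, w3}): φ is true.
  w4 (successors {w1, w4}): φ is true.
For instance, at w1:
  At w1: Dia p is true, r is true, so Dia p or r is true.
    At w1: Dia p requires p at some successor in {w2}.
      p holds at w2, so Dia p is true at w1.
Satisfying worlds: {w1, w2, w3, w4}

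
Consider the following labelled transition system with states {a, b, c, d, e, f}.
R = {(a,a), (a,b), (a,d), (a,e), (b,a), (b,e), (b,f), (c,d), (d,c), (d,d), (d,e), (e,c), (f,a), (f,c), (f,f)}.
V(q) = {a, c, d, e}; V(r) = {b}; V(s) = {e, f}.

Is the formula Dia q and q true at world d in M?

Yes

Recall that Dia ψ holds at a world iff ψ holds at some accessible world.
At d: Dia q is true, q is true, so Dia q and q is true.
  At d: Dia q requires q at some successor in {c, d, e}.
    q holds at c, so Dia q is true at d.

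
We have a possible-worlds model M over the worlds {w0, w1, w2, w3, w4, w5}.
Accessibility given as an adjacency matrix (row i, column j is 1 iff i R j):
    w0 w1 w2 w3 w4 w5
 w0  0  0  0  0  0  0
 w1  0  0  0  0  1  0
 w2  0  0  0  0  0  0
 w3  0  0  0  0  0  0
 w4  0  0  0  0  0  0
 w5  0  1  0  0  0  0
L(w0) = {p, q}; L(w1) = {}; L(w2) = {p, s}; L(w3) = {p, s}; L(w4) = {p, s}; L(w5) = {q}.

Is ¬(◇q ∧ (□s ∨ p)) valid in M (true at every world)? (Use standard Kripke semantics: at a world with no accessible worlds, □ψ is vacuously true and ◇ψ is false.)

Yes

Let φ = ¬(◇q ∧ (□s ∨ p)). Evaluate φ at each world:
  w0 (successors ∅): φ is true.
  w1 (successors {w4}): φ is true.
  w2 (successors ∅): φ is true.
  w3 (successors ∅): φ is true.
  w4 (successors ∅): φ is true.
  w5 (successors {w1}): φ is true.
For instance, at w1:
  At w1: ◇q ∧ (□s ∨ p) is false, so ¬(◇q ∧ (□s ∨ p)) is true.
    At w1: ◇q is false, □s ∨ p is true, so ◇q ∧ (□s ∨ p) is false.
      At w1: ◇q requires q at some successor in {w4}.
        At w4: q is false.
      So ◇q is false at w1.
      At w1: □s is true, p is false, so □s ∨ p is true.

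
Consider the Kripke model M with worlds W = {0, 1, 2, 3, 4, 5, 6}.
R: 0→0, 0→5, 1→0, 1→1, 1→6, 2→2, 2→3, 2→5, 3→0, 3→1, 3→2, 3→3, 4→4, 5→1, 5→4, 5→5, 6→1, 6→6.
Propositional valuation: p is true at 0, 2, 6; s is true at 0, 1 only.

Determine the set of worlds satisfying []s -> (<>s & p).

Let φ = []s -> (<>s & p). Evaluate φ at each world:
  0 (successors {0, 5}): φ is true.
  1 (successors {0, 1, 6}): φ is true.
  2 (successors {2, 3, 5}): φ is true.
  3 (successors {0, 1, 2, 3}): φ is true.
  4 (successors {4}): φ is true.
  5 (successors {1, 4, 5}): φ is true.
  6 (successors {1, 6}): φ is true.
For instance, at 6:
  At 6: []s is false, <>s & p is true, so []s -> (<>s & p) is true.
    At 6: []s requires s at every successor {1, 6}.
      s fails at 6, so []s is false at 6.
    At 6: <>s is true, p is true, so <>s & p is true.
      At 6: <>s requires s at some successor in {1, 6}.
        s holds at 1, so <>s is true at 6.
Satisfying worlds: {0, 1, 2, 3, 4, 5, 6}

0, 1, 2, 3, 4, 5, 6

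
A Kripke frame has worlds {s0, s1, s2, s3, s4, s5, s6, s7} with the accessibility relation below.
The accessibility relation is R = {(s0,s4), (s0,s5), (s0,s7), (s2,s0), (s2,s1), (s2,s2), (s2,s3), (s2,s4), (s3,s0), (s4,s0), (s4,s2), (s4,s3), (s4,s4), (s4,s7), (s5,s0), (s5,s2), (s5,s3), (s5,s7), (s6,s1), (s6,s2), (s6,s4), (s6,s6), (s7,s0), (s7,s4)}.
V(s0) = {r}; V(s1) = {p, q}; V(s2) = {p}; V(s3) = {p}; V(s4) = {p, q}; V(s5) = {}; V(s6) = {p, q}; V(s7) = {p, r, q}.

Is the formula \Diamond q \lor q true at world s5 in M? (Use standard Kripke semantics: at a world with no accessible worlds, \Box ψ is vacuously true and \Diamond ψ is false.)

At s5: \Diamond q is true, q is false, so \Diamond q \lor q is true.
  At s5: \Diamond q requires q at some successor in {s0, s2, s3, s7}.
    q holds at s7, so \Diamond q is true at s5.

Yes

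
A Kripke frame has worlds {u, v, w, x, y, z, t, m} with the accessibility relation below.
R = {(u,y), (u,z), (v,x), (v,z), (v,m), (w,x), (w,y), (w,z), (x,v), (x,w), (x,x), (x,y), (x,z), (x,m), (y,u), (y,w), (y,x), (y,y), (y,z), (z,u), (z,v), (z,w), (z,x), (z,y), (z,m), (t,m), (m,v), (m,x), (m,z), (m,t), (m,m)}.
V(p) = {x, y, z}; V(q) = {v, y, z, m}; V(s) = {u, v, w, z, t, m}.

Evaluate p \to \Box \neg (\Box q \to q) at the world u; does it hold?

Recall that \Box ψ holds at a world iff ψ holds at every accessible world, and \Diamond ψ holds iff ψ holds at some accessible world.
At u: p is false, \Box \neg (\Box q \to q) is false, so p \to \Box \neg (\Box q \to q) is true.
  At u: \Box \neg (\Box q \to q) requires \neg (\Box q \to q) at every successor {y, z}.
    \neg (\Box q \to q) fails at y, so \Box \neg (\Box q \to q) is false at u.
      At y: \Box q \to q is true, so \neg (\Box q \to q) is false.

Yes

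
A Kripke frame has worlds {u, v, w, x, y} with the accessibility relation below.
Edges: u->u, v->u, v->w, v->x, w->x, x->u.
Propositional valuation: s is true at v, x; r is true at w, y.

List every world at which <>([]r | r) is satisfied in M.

Recall that []ψ holds at a world iff ψ holds at every accessible world, and <>ψ holds iff ψ holds at some accessible world.
Let φ = <>([]r | r). Evaluate φ at each world:
  u (successors {u}): φ is false.
  v (successors {u, w, x}): φ is true.
  w (successors {x}): φ is false.
  x (successors {u}): φ is false.
  y (successors ∅): φ is false.
For instance, at w:
  At w: <>([]r | r) requires []r | r at some successor in {x}.
    At x: []r | r is false.
  So <>([]r | r) is false at w.
Satisfying worlds: {v}

v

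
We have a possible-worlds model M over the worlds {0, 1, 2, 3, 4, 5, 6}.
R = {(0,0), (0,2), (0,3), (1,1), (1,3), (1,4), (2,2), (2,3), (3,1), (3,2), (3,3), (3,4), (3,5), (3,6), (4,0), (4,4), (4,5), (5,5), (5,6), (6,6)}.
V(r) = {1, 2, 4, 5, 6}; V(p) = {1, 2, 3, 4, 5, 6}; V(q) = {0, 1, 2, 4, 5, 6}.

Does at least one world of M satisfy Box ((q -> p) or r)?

Yes

Recall that Box ψ holds at a world iff ψ holds at every accessible world, and Dia ψ holds iff ψ holds at some accessible world.
Let φ = Box ((q -> p) or r). Evaluate φ at each world:
  0 (successors {0, 2, 3}): φ is false.
  1 (successors {1, 3, 4}): φ is true.
  2 (successors {2, 3}): φ is true.
  3 (successors {1, 2, 3, 4, 5, 6}): φ is true.
  4 (successors {0, 4, 5}): φ is false.
  5 (successors {5, 6}): φ is true.
  6 (successors {6}): φ is true.
Detail at 1 (witness):
  At 1: Box ((q -> p) or r) requires (q -> p) or r at every successor {1, 3, 4}.
    At 1: (q -> p) or r is true.
    At 3: (q -> p) or r is true.
    At 4: (q -> p) or r is true.
  So Box ((q -> p) or r) is true at 1.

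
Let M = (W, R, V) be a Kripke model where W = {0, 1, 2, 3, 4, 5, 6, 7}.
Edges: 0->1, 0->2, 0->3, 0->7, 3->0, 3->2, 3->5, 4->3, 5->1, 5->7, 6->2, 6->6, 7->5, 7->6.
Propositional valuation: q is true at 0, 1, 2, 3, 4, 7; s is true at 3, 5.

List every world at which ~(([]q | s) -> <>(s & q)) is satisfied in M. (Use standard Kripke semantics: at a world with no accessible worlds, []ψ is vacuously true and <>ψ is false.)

1, 2, 3, 5

Let φ = ~(([]q | s) -> <>(s & q)). Evaluate φ at each world:
  0 (successors {1, 2, 3, 7}): φ is false.
  1 (successors ∅): φ is true.
  2 (successors ∅): φ is true.
  3 (successors {0, 2, 5}): φ is true.
  4 (successors {3}): φ is false.
  5 (successors {1, 7}): φ is true.
  6 (successors {2, 6}): φ is false.
  7 (successors {5, 6}): φ is false.
For instance, at 3:
  At 3: ([]q | s) -> <>(s & q) is false, so ~(([]q | s) -> <>(s & q)) is true.
    At 3: []q | s is true, <>(s & q) is false, so ([]q | s) -> <>(s & q) is false.
      At 3: []q is false, s is true, so []q | s is true.
      At 3: <>(s & q) requires s & q at some successor in {0, 2, 5}.
        At 0: s & q is false.
        At 2: s & q is false.
        At 5: s & q is false.
      So <>(s & q) is false at 3.
Satisfying worlds: {1, 2, 3, 5}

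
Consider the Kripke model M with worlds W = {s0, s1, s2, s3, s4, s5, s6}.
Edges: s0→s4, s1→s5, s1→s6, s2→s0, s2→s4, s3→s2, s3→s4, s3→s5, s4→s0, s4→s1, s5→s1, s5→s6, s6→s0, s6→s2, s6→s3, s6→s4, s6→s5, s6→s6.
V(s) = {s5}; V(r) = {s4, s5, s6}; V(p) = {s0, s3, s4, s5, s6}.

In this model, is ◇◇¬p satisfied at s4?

At s4: ◇◇¬p requires ◇¬p at some successor in {s0, s1}.
  At s0: ◇¬p is false.
  At s1: ◇¬p is false.
So ◇◇¬p is false at s4.

No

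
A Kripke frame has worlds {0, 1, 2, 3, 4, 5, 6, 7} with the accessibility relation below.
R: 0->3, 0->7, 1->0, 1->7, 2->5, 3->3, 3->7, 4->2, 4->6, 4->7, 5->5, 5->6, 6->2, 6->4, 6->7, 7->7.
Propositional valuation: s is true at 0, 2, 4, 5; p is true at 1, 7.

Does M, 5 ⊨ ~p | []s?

Yes

Recall that []ψ holds at a world iff ψ holds at every accessible world, and <>ψ holds iff ψ holds at some accessible world.
At 5: ~p is true, []s is false, so ~p | []s is true.
  At 5: []s requires s at every successor {5, 6}.
    s fails at 6, so []s is false at 5.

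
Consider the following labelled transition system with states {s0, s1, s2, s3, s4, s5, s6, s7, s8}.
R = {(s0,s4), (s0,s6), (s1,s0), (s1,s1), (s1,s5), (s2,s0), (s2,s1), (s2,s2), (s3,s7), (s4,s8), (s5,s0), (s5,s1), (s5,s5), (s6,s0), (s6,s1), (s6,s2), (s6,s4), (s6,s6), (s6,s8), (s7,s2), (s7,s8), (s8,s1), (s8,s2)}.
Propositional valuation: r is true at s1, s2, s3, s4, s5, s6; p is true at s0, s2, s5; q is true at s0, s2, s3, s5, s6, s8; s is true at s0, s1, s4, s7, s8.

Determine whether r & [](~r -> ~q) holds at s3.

At s3: r is true, [](~r -> ~q) is true, so r & [](~r -> ~q) is true.
  At s3: [](~r -> ~q) requires ~r -> ~q at every successor {s7}.
    At s7: ~r -> ~q is true.
  So [](~r -> ~q) is true at s3.

Yes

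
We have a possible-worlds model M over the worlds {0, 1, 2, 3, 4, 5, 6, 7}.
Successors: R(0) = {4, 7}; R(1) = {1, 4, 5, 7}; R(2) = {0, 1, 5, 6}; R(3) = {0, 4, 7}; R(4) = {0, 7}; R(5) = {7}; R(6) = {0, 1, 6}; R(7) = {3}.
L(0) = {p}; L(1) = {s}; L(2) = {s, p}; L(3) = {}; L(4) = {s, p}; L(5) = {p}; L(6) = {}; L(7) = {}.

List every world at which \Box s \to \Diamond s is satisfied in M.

0, 1, 2, 3, 4, 5, 6, 7

Let φ = \Box s \to \Diamond s. Evaluate φ at each world:
  0 (successors {4, 7}): φ is true.
  1 (successors {1, 4, 5, 7}): φ is true.
  2 (successors {0, 1, 5, 6}): φ is true.
  3 (successors {0, 4, 7}): φ is true.
  4 (successors {0, 7}): φ is true.
  5 (successors {7}): φ is true.
  6 (successors {0, 1, 6}): φ is true.
  7 (successors {3}): φ is true.
For instance, at 1:
  At 1: \Box s is false, \Diamond s is true, so \Box s \to \Diamond s is true.
    At 1: \Box s requires s at every successor {1, 4, 5, 7}.
      s fails at 5, so \Box s is false at 1.
    At 1: \Diamond s requires s at some successor in {1, 4, 5, 7}.
      s holds at 1, so \Diamond s is true at 1.
Satisfying worlds: {0, 1, 2, 3, 4, 5, 6, 7}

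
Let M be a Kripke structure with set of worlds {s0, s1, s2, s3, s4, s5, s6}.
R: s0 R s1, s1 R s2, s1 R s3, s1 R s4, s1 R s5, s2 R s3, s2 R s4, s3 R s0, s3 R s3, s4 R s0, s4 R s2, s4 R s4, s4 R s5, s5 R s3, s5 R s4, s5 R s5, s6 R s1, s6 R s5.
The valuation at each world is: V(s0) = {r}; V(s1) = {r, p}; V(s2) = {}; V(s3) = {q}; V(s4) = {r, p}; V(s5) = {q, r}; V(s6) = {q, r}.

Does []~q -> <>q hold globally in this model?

Recall that []ψ holds at a world iff ψ holds at every accessible world, and <>ψ holds iff ψ holds at some accessible world.
Let φ = []~q -> <>q. Evaluate φ at each world:
  s0 (successors {s1}): φ is false.
  s1 (successors {s2, s3, s4, s5}): φ is true.
  s2 (successors {s3, s4}): φ is true.
  s3 (successors {s0, s3}): φ is true.
  s4 (successors {s0, s2, s4, s5}): φ is true.
  s5 (successors {s3, s4, s5}): φ is true.
  s6 (successors {s1, s5}): φ is true.
Detail at s0 (counterexample):
  At s0: []~q is true, <>q is false, so []~q -> <>q is false.
    At s0: []~q requires ~q at every successor {s1}.
      At s1: ~q is true.
    So []~q is true at s0.
    At s0: <>q requires q at some successor in {s1}.
      At s1: q is false.
    So <>q is false at s0.

No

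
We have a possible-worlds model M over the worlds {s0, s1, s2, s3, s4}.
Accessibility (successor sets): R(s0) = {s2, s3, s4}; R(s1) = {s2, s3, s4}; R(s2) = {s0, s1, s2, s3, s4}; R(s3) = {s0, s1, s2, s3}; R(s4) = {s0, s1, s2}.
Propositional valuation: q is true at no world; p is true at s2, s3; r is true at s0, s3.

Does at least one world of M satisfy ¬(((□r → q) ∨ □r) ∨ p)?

Let φ = ¬(((□r → q) ∨ □r) ∨ p). Evaluate φ at each world:
  s0 (successors {s2, s3, s4}): φ is false.
  s1 (successors {s2, s3, s4}): φ is false.
  s2 (successors {s0, s1, s2, s3, s4}): φ is false.
  s3 (successors {s0, s1, s2, s3}): φ is false.
  s4 (successors {s0, s1, s2}): φ is false.
For instance, at s0:
  At s0: ((□r → q) ∨ □r) ∨ p is true, so ¬(((□r → q) ∨ □r) ∨ p) is false.
    At s0: (□r → q) ∨ □r is true, p is false, so ((□r → q) ∨ □r) ∨ p is true.
      At s0: □r → q is true, □r is false, so (□r → q) ∨ □r is true.

No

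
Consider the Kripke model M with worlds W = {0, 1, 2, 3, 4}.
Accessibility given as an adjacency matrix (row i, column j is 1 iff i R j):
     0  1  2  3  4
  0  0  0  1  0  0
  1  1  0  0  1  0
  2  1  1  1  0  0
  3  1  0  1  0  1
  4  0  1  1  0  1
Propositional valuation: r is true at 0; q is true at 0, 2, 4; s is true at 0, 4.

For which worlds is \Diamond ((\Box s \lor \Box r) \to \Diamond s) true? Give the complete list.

0, 1, 2, 3, 4

Let φ = \Diamond ((\Box s \lor \Box r) \to \Diamond s). Evaluate φ at each world:
  0 (successors {2}): φ is true.
  1 (successors {0, 3}): φ is true.
  2 (successors {0, 1, 2}): φ is true.
  3 (successors {0, 2, 4}): φ is true.
  4 (successors {1, 2, 4}): φ is true.
For instance, at 1:
  At 1: \Diamond ((\Box s \lor \Box r) \to \Diamond s) requires (\Box s \lor \Box r) \to \Diamond s at some successor in {0, 3}.
    (\Box s \lor \Box r) \to \Diamond s holds at 0, so \Diamond ((\Box s \lor \Box r) \to \Diamond s) is true at 1.
      At 0: \Box s \lor \Box r is false, \Diamond s is false, so (\Box s \lor \Box r) \to \Diamond s is true.
Satisfying worlds: {0, 1, 2, 3, 4}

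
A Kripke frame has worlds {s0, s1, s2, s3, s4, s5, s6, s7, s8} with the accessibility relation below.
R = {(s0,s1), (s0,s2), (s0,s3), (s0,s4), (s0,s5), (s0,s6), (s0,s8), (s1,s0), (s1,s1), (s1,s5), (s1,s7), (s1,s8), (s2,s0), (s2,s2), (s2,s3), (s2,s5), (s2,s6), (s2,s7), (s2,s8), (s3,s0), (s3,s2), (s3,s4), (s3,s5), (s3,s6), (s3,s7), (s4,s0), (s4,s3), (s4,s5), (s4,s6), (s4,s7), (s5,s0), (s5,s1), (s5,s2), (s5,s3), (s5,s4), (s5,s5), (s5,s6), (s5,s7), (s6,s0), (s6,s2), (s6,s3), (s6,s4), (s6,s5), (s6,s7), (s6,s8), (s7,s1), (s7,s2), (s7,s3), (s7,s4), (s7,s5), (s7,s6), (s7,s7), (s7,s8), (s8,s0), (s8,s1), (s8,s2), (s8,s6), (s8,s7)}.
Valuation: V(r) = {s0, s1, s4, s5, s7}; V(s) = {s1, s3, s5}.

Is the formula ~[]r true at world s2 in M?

Yes

At s2: []r is false, so ~[]r is true.
  At s2: []r requires r at every successor {s0, s2, s3, s5, s6, s7, s8}.
    r fails at s2, so []r is false at s2.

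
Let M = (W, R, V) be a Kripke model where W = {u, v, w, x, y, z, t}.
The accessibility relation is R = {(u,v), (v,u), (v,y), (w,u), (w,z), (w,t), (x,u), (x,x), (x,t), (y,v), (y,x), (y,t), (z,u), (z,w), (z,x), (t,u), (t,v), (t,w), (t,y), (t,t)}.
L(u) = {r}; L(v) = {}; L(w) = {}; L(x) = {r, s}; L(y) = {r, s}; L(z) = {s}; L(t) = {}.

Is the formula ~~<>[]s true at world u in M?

At u: ~<>[]s is true, so ~~<>[]s is false.
  At u: <>[]s is false, so ~<>[]s is true.
    At u: <>[]s requires []s at some successor in {v}.
      At v: []s is false.
    So <>[]s is false at u.

No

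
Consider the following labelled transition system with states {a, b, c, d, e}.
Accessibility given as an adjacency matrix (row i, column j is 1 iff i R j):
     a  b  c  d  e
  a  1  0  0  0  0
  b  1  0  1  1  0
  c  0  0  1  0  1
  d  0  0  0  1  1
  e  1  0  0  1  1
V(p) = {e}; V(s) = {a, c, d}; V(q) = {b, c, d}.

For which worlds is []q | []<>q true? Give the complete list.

Let φ = []q | []<>q. Evaluate φ at each world:
  a (successors {a}): φ is false.
  b (successors {a, c, d}): φ is false.
  c (successors {c, e}): φ is true.
  d (successors {d, e}): φ is true.
  e (successors {a, d, e}): φ is false.
For instance, at b:
  At b: []q is false, []<>q is false, so []q | []<>q is false.
    At b: []q requires q at every successor {a, c, d}.
      q fails at a, so []q is false at b.
    At b: []<>q requires <>q at every successor {a, c, d}.
      <>q fails at a, so []<>q is false at b.
Satisfying worlds: {c, d}

c, d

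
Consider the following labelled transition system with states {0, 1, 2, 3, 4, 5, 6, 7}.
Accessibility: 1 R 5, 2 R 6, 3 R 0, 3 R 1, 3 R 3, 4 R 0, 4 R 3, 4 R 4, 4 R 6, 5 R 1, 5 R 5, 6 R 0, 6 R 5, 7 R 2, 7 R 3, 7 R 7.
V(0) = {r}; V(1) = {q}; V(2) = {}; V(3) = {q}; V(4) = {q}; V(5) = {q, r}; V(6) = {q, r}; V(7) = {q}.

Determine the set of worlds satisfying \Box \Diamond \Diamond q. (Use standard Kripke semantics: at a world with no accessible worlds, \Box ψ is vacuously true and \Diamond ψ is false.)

0, 1, 2, 5, 7

Let φ = \Box \Diamond \Diamond q. Evaluate φ at each world:
  0 (successors ∅): φ is true.
  1 (successors {5}): φ is true.
  2 (successors {6}): φ is true.
  3 (successors {0, 1, 3}): φ is false.
  4 (successors {0, 3, 4, 6}): φ is false.
  5 (successors {1, 5}): φ is true.
  6 (successors {0, 5}): φ is false.
  7 (successors {2, 3, 7}): φ is true.
For instance, at 7:
  At 7: \Box \Diamond \Diamond q requires \Diamond \Diamond q at every successor {2, 3, 7}.
      At 2: \Diamond \Diamond q requires \Diamond q at some successor in {6}.
        \Diamond q holds at 6, so \Diamond \Diamond q is true at 2.
      At 3: \Diamond \Diamond q requires \Diamond q at some successor in {0, 1, 3}.
        \Diamond q holds at 1, so \Diamond \Diamond q is true at 3.
      At 7: \Diamond \Diamond q requires \Diamond q at some successor in {2, 3, 7}.
        \Diamond q holds at 2, so \Diamond \Diamond q is true at 7.
  So \Box \Diamond \Diamond q is true at 7.
Satisfying worlds: {0, 1, 2, 5, 7}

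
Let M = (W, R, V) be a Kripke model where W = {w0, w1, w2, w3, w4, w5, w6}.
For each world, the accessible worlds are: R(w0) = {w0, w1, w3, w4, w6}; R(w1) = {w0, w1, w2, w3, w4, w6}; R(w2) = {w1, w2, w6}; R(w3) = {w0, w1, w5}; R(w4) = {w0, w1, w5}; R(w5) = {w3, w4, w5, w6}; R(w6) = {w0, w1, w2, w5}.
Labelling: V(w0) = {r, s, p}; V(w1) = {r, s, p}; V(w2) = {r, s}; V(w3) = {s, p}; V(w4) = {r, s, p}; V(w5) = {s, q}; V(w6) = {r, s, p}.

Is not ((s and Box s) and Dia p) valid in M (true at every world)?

No

Let φ = not ((s and Box s) and Dia p). Evaluate φ at each world:
  w0 (successors {w0, w1, w3, w4, w6}): φ is false.
  w1 (successors {w0, w1, w2, w3, w4, w6}): φ is false.
  w2 (successors {w1, w2, w6}): φ is false.
  w3 (successors {w0, w1, w5}): φ is false.
  w4 (successors {w0, w1, w5}): φ is false.
  w5 (successors {w3, w4, w5, w6}): φ is false.
  w6 (successors {w0, w1, w2, w5}): φ is false.
Detail at w0 (counterexample):
  At w0: (s and Box s) and Dia p is true, so not ((s and Box s) and Dia p) is false.
    At w0: s and Box s is true, Dia p is true, so (s and Box s) and Dia p is true.
      At w0: s is true, Box s is true, so s and Box s is true.
      At w0: Dia p requires p at some successor in {w0, w1, w3, w4, w6}.
        p holds at w0, so Dia p is true at w0.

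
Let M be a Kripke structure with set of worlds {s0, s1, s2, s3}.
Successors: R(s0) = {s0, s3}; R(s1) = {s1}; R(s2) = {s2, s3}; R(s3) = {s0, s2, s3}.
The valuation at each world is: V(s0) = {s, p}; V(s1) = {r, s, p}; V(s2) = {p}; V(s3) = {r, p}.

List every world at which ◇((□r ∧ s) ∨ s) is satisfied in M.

s0, s1, s3

Let φ = ◇((□r ∧ s) ∨ s). Evaluate φ at each world:
  s0 (successors {s0, s3}): φ is true.
  s1 (successors {s1}): φ is true.
  s2 (successors {s2, s3}): φ is false.
  s3 (successors {s0, s2, s3}): φ is true.
For instance, at s1:
  At s1: ◇((□r ∧ s) ∨ s) requires (□r ∧ s) ∨ s at some successor in {s1}.
    (□r ∧ s) ∨ s holds at s1, so ◇((□r ∧ s) ∨ s) is true at s1.
      At s1: □r ∧ s is true, s is true, so (□r ∧ s) ∨ s is true.
Satisfying worlds: {s0, s1, s3}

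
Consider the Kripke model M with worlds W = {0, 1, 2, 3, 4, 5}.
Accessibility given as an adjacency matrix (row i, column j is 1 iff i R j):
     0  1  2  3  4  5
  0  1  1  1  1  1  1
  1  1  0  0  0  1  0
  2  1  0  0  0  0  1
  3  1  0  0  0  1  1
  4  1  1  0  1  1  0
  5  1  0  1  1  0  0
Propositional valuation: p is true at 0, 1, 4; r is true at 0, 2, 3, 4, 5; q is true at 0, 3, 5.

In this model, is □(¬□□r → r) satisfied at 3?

Yes

At 3: □(¬□□r → r) requires ¬□□r → r at every successor {0, 4, 5}.
    At 0: ¬□□r is true, r is true, so ¬□□r → r is true.
      At 0: □□r is false, so ¬□□r is true.
    At 4: ¬□□r is true, r is true, so ¬□□r → r is true.
      At 4: □□r is false, so ¬□□r is true.
    At 5: ¬□□r is true, r is true, so ¬□□r → r is true.
      At 5: □□r is false, so ¬□□r is true.
So □(¬□□r → r) is true at 3.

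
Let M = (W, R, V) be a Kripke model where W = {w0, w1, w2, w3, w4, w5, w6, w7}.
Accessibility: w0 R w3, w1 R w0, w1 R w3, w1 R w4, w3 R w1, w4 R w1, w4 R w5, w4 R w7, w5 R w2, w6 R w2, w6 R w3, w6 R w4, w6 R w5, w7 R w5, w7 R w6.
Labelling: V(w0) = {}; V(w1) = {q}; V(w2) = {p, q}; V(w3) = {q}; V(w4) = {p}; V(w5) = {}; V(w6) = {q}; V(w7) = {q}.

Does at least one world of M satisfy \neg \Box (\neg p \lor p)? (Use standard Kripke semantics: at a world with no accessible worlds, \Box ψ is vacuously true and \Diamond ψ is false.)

No

Recall that \Box ψ holds at a world iff ψ holds at every accessible world, and \Diamond ψ holds iff ψ holds at some accessible world.
Let φ = \neg \Box (\neg p \lor p). Evaluate φ at each world:
  w0 (successors {w3}): φ is false.
  w1 (successors {w0, w3, w4}): φ is false.
  w2 (successors ∅): φ is false.
  w3 (successors {w1}): φ is false.
  w4 (successors {w1, w5, w7}): φ is false.
  w5 (successors {w2}): φ is false.
  w6 (successors {w2, w3, w4, w5}): φ is false.
  w7 (successors {w5, w6}): φ is false.
For instance, at w7:
  At w7: \Box (\neg p \lor p) is true, so \neg \Box (\neg p \lor p) is false.
    At w7: \Box (\neg p \lor p) requires \neg p \lor p at every successor {w5, w6}.
      At w5: \neg p \lor p is true.
      At w6: \neg p \lor p is true.
    So \Box (\neg p \lor p) is true at w7.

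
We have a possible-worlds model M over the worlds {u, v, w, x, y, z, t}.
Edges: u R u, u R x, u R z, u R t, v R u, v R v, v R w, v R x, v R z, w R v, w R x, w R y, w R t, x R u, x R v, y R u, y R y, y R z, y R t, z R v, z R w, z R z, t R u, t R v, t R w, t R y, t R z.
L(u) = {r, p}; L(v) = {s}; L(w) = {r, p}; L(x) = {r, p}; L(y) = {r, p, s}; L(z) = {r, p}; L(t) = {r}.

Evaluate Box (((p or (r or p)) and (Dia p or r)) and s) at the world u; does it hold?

No

At u: Box (((p or (r or p)) and (Dia p or r)) and s) requires ((p or (r or p)) and (Dia p or r)) and s at every successor {u, x, z, t}.
  ((p or (r or p)) and (Dia p or r)) and s fails at u, so Box (((p or (r or p)) and (Dia p or r)) and s) is false at u.
    At u: (p or (r or p)) and (Dia p or r) is true, s is false, so ((p or (r or p)) and (Dia p or r)) and s is false.
      At u: p or (r or p) is true, Dia p or r is true, so (p or (r or p)) and (Dia p or r) is true.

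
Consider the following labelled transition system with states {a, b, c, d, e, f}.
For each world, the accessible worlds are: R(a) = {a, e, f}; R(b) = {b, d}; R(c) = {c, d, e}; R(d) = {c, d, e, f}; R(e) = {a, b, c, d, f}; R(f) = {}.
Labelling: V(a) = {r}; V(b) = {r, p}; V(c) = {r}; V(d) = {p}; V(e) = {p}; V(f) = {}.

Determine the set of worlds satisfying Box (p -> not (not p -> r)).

f

Let φ = Box (p -> not (not p -> r)). Evaluate φ at each world:
  a (successors {a, e, f}): φ is false.
  b (successors {b, d}): φ is false.
  c (successors {c, d, e}): φ is false.
  d (successors {c, d, e, f}): φ is false.
  e (successors {a, b, c, d, f}): φ is false.
  f (successors ∅): φ is true.
For instance, at e:
  At e: Box (p -> not (not p -> r)) requires p -> not (not p -> r) at every successor {a, b, c, d, f}.
    p -> not (not p -> r) fails at b, so Box (p -> not (not p -> r)) is false at e.
Satisfying worlds: {f}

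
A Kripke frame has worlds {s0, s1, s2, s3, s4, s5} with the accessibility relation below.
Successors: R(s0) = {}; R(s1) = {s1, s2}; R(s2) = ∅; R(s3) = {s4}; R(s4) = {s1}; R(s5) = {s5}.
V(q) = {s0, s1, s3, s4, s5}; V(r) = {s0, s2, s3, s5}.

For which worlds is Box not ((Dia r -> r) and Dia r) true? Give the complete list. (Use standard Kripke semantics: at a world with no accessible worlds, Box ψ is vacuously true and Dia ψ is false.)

Recall that Box ψ holds at a world iff ψ holds at every accessible world, and Dia ψ holds iff ψ holds at some accessible world.
Let φ = Box not ((Dia r -> r) and Dia r). Evaluate φ at each world:
  s0 (successors ∅): φ is true.
  s1 (successors {s1, s2}): φ is true.
  s2 (successors ∅): φ is true.
  s3 (successors {s4}): φ is true.
  s4 (successors {s1}): φ is true.
  s5 (successors {s5}): φ is false.
For instance, at s5:
  At s5: Box not ((Dia r -> r) and Dia r) requires not ((Dia r -> r) and Dia r) at every successor {s5}.
    not ((Dia r -> r) and Dia r) fails at s5, so Box not ((Dia r -> r) and Dia r) is false at s5.
      At s5: (Dia r -> r) and Dia r is true, so not ((Dia r -> r) and Dia r) is false.
Satisfying worlds: {s0, s1, s2, s3, s4}

s0, s1, s2, s3, s4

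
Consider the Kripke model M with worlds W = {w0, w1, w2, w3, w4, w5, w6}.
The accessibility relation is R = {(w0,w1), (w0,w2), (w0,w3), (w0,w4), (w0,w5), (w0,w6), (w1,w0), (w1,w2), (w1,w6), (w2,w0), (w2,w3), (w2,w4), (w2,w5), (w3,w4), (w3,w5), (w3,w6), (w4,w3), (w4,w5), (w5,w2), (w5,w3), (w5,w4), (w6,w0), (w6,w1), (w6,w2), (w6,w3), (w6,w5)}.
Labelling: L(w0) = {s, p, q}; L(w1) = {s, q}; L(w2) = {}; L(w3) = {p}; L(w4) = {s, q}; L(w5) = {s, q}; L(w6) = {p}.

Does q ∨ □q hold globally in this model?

No

Let φ = q ∨ □q. Evaluate φ at each world:
  w0 (successors {w1, w2, w3, w4, w5, w6}): φ is true.
  w1 (successors {w0, w2, w6}): φ is true.
  w2 (successors {w0, w3, w4, w5}): φ is false.
  w3 (successors {w4, w5, w6}): φ is false.
  w4 (successors {w3, w5}): φ is true.
  w5 (successors {w2, w3, w4}): φ is true.
  w6 (successors {w0, w1, w2, w3, w5}): φ is false.
Detail at w2 (counterexample):
  At w2: q is false, □q is false, so q ∨ □q is false.
    At w2: □q requires q at every successor {w0, w3, w4, w5}.
      q fails at w3, so □q is false at w2.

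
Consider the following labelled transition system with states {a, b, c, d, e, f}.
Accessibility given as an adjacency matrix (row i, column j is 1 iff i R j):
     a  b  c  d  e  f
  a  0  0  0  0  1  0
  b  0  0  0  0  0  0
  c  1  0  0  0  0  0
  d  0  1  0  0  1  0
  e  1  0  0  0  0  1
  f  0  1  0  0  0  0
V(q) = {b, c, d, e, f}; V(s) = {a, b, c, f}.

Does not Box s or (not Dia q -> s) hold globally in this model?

Let φ = not Box s or (not Dia q -> s). Evaluate φ at each world:
  a (successors {e}): φ is true.
  b (successors ∅): φ is true.
  c (successors {a}): φ is true.
  d (successors {b, e}): φ is true.
  e (successors {a, f}): φ is true.
  f (successors {b}): φ is true.
For instance, at f:
  At f: not Box s is false, not Dia q -> s is true, so not Box s or (not Dia q -> s) is true.
    At f: Box s is true, so not Box s is false.
      At f: Box s requires s at every successor {b}.
        At b: s is true.
      So Box s is true at f.
    At f: not Dia q is false, s is true, so not Dia q -> s is true.
      At f: Dia q is true, so not Dia q is false.

Yes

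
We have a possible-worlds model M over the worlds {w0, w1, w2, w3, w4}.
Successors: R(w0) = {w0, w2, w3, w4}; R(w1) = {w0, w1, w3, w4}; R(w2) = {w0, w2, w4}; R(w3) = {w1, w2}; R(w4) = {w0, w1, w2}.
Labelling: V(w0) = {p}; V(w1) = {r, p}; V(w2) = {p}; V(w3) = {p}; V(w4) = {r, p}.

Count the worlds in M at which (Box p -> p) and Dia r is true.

5

Let φ = (Box p -> p) and Dia r. Evaluate φ at each world:
  w0 (successors {w0, w2, w3, w4}): φ is true.
  w1 (successors {w0, w1, w3, w4}): φ is true.
  w2 (successors {w0, w2, w4}): φ is true.
  w3 (successors {w1, w2}): φ is true.
  w4 (successors {w0, w1, w2}): φ is true.
For instance, at w3:
  At w3: Box p -> p is true, Dia r is true, so (Box p -> p) and Dia r is true.
    At w3: Box p is true, p is true, so Box p -> p is true.
      At w3: Box p requires p at every successor {w1, w2}.
        At w1: p is true.
        At w2: p is true.
      So Box p is true at w3.
    At w3: Dia r requires r at some successor in {w1, w2}.
      r holds at w1, so Dia r is true at w3.
Satisfying worlds: {w0, w1, w2, w3, w4}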